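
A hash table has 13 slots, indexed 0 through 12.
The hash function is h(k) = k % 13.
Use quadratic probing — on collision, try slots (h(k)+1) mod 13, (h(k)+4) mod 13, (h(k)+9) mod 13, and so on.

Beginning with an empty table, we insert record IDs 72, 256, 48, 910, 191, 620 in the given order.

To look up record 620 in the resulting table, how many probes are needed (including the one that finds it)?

5

72 hashes to 7; slot 7 is free -> place at 7.
256 hashes to 9; slot 9 is free -> place at 9.
48 hashes to 9; 9 taken -> place at 10.
910 hashes to 0; slot 0 is free -> place at 0.
191 hashes to 9; 9,10,0 taken -> place at 5.
620 hashes to 9; 9,10,0,5 taken -> place at 12.
Table: [910, -, -, -, -, 191, -, 72, -, 256, 48, -, 620]
Lookup 620: h=9, probe 9,10,0,5,12 → found at 12.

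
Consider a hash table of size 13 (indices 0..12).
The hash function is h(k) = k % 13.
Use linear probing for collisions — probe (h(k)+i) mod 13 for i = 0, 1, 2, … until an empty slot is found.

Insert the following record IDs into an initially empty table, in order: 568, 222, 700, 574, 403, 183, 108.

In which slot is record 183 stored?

3

568: h=9 → slot 9
222: h=1 → slot 1
700: h=11 → slot 11
574: h=2 → slot 2
403: h=0 → slot 0
183: h=1, probe 1,2,3 → slot 3
108: h=4 → slot 4
Table: [403, 222, 574, 183, 108, —, —, —, —, 568, —, 700, —]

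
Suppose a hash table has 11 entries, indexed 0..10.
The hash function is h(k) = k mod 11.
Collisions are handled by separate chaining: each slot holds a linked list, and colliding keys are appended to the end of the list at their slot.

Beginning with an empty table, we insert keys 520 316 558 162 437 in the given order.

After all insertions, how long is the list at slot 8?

4

520 -> bucket 3
316 -> bucket 8
558 -> bucket 8 (collision)
162 -> bucket 8 (collision)
437 -> bucket 8 (collision)
Final buckets:
0: ∅
1: ∅
2: ∅
3: 520
4: ∅
5: ∅
6: ∅
7: ∅
8: 316 -> 558 -> 162 -> 437
9: ∅
10: ∅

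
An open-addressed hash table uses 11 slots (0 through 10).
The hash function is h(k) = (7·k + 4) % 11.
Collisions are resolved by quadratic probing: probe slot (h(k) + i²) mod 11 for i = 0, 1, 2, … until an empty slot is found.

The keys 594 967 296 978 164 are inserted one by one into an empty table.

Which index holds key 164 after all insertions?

6

594: h=4 → slot 4
967: h=8 → slot 8
296: h=8, probe 8,9 → slot 9
978: h=8, probe 8,9,1 → slot 1
164: h=8, probe 8,9,1,6 → slot 6
Table: [_, 978, _, _, 594, _, 164, _, 967, 296, _]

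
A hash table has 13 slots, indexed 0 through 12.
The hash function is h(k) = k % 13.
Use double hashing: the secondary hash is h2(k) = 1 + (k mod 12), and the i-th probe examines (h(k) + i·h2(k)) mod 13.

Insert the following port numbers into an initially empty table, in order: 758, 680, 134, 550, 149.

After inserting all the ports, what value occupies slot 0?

680

758: h=4 => slot 4
680: h=4, h2=9, probe 4,0 => slot 0
134: h=4, h2=3, probe 4,7 => slot 7
550: h=4, h2=11, probe 4,2 => slot 2
149: h=6 => slot 6
Table: [680, —, 550, —, 758, —, 149, 134, —, —, —, —, —]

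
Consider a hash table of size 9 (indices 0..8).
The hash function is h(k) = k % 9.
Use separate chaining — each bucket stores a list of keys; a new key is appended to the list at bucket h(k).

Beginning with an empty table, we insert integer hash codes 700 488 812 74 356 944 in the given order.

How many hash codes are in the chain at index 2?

3

Insert 700: h=7, bucket 7 empty → new chain.
Insert 488: h=2, bucket 2 empty → new chain.
Insert 812: h=2, bucket 2 nonempty → append to chain.
Insert 74: h=2, bucket 2 nonempty → append to chain.
Insert 356: h=5, bucket 5 empty → new chain.
Insert 944: h=8, bucket 8 empty → new chain.
Final buckets:
0: -
1: -
2: 488 -> 812 -> 74
3: -
4: -
5: 356
6: -
7: 700
8: 944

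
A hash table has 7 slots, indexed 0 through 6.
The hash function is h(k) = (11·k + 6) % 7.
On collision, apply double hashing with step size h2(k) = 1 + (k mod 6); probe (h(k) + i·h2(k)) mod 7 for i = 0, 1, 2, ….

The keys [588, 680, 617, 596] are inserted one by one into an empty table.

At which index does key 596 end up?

5

588: h=6 => slot 6
680: h=3 => slot 3
617: h=3, h2=6, probe 3,2 => slot 2
596: h=3, h2=3, probe 3,6,2,5 => slot 5
Table: [., ., 617, 680, ., 596, 588]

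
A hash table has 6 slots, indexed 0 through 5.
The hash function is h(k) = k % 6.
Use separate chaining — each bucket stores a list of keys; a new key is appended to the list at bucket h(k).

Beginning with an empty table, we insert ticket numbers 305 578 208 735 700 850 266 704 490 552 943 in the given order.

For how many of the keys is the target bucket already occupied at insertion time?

305 -> bucket 5
578 -> bucket 2
208 -> bucket 4
735 -> bucket 3
700 -> bucket 4 (collision)
850 -> bucket 4 (collision)
266 -> bucket 2 (collision)
704 -> bucket 2 (collision)
490 -> bucket 4 (collision)
552 -> bucket 0
943 -> bucket 1
Final buckets:
0: 552
1: 943
2: 578 -> 266 -> 704
3: 735
4: 208 -> 700 -> 850 -> 490
5: 305

5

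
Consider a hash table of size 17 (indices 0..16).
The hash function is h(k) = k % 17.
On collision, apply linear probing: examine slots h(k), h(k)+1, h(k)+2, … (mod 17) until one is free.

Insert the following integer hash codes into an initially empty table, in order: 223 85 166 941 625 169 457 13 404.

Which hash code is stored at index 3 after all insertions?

223 hashes to 2; slot 2 is free -> place at 2.
85 hashes to 0; slot 0 is free -> place at 0.
166 hashes to 13; slot 13 is free -> place at 13.
941 hashes to 6; slot 6 is free -> place at 6.
625 hashes to 13; 13 taken -> place at 14.
169 hashes to 16; slot 16 is free -> place at 16.
457 hashes to 15; slot 15 is free -> place at 15.
13 hashes to 13; 13,14,15,16,0 taken -> place at 1.
404 hashes to 13; 13,14,15,16,0,1,2 taken -> place at 3.
Table: [85, 13, 223, 404, ., ., 941, ., ., ., ., ., ., 166, 625, 457, 169]

404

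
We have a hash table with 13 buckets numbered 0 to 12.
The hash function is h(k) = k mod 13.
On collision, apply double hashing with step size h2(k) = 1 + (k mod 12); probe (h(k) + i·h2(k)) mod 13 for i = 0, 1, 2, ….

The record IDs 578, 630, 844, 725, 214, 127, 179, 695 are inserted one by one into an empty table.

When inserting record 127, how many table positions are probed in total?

578: h=6 → slot 6
630: h=6, h2=7, probe 6,0 → slot 0
844: h=12 → slot 12
725: h=10 → slot 10
214: h=6, h2=11, probe 6,4 → slot 4
127: h=10, h2=8, probe 10,5 → slot 5
179: h=10, h2=12, probe 10,9 → slot 9
695: h=6, h2=12, probe 6,5,4,3 → slot 3
Table: [630, ∅, ∅, 695, 214, 127, 578, ∅, ∅, 179, 725, ∅, 844]

2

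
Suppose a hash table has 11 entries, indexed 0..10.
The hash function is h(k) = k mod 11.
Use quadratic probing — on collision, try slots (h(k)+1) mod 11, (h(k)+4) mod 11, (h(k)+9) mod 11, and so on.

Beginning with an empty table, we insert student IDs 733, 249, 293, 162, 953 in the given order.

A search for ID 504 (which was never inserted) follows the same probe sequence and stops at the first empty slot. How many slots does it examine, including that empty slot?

733 hashes to 7; slot 7 is free → place at 7.
249 hashes to 7; 7 taken → place at 8.
293 hashes to 7; 7,8 taken → place at 0.
162 hashes to 8; 8 taken → place at 9.
953 hashes to 7; 7,8,0 taken → place at 5.
Table: [293, ∅, ∅, ∅, ∅, 953, ∅, 733, 249, 162, ∅]
Lookup 504: h=9, probe 9,10 → slot 10 empty, not found.

2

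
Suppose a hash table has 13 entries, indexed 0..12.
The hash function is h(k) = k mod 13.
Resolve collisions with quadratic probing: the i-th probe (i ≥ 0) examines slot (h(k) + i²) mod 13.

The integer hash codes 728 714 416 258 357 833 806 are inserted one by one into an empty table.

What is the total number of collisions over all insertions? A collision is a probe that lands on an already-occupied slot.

4

Insert 728: h=0, slot 0 empty -> index 0.
Insert 714: h=12, slot 12 empty -> index 12.
Insert 416: h=0, slot 0 occupied -> index 1.
Insert 258: h=11, slot 11 empty -> index 11.
Insert 357: h=6, slot 6 empty -> index 6.
Insert 833: h=1, slot 1 occupied -> index 2.
Insert 806: h=0, slots 0,1 occupied -> index 4.
Table: [728, 416, 833, —, 806, —, 357, —, —, —, —, 258, 714]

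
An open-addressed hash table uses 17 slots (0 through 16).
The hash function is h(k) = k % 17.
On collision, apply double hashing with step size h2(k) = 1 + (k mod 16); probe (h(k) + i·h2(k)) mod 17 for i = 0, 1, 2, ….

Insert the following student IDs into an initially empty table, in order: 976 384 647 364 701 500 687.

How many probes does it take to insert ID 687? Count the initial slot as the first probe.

2

976: h=7 => slot 7
384: h=10 => slot 10
647: h=1 => slot 1
364: h=7, h2=13, probe 7,3 => slot 3
701: h=4 => slot 4
500: h=7, h2=5, probe 7,12 => slot 12
687: h=7, h2=16, probe 7,6 => slot 6
Table: [., 647, ., 364, 701, ., 687, 976, ., ., 384, ., 500, ., ., ., .]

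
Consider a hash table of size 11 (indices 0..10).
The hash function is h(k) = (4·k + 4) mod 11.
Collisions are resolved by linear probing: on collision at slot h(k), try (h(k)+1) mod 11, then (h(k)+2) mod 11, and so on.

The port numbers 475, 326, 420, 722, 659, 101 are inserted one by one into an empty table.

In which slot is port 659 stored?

475: h=1 → slot 1
326: h=10 → slot 10
420: h=1, probe 1,2 → slot 2
722: h=10, probe 10,0 → slot 0
659: h=0, probe 0,1,2,3 → slot 3
101: h=1, probe 1,2,3,4 → slot 4
Table: [722, 475, 420, 659, 101, ., ., ., ., ., 326]

3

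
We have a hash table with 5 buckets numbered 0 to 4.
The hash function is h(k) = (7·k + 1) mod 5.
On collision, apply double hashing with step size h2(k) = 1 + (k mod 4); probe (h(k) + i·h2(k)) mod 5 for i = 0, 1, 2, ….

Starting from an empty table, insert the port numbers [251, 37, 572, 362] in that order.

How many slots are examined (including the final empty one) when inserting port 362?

Insert 251: h=3, slot 3 empty => index 3.
Insert 37: h=0, slot 0 empty => index 0.
Insert 572: h=0, h2=1, slot 0 occupied => index 1.
Insert 362: h=0, h2=3, slots 0,3,1 occupied => index 4.
Table: [37, 572, -, 251, 362]

4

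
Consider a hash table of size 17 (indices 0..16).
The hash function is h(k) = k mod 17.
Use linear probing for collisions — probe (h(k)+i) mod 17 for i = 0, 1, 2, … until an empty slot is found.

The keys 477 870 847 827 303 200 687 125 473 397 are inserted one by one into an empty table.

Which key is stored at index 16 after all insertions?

473

477 hashes to 1; slot 1 is free -> place at 1.
870 hashes to 3; slot 3 is free -> place at 3.
847 hashes to 14; slot 14 is free -> place at 14.
827 hashes to 11; slot 11 is free -> place at 11.
303 hashes to 14; 14 taken -> place at 15.
200 hashes to 13; slot 13 is free -> place at 13.
687 hashes to 7; slot 7 is free -> place at 7.
125 hashes to 6; slot 6 is free -> place at 6.
473 hashes to 14; 14,15 taken -> place at 16.
397 hashes to 6; 6,7 taken -> place at 8.
Table: [—, 477, —, 870, —, —, 125, 687, 397, —, —, 827, —, 200, 847, 303, 473]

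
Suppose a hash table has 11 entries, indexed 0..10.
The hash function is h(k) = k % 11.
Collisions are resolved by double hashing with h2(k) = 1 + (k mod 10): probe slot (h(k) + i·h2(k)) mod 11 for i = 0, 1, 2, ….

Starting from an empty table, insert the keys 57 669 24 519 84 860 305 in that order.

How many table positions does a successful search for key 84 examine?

3

57 hashes to 2; slot 2 is free => place at 2.
669 hashes to 9; slot 9 is free => place at 9.
24 hashes to 2, h2=5; 2 taken => place at 7.
519 hashes to 2, h2=10; 2 taken => place at 1.
84 hashes to 7, h2=5; 7,1 taken => place at 6.
860 hashes to 2, h2=1; 2 taken => place at 3.
305 hashes to 8; slot 8 is free => place at 8.
Table: [-, 519, 57, 860, -, -, 84, 24, 305, 669, -]
Lookup 84: h=7, h2=5, probe 7,1,6 → found at 6.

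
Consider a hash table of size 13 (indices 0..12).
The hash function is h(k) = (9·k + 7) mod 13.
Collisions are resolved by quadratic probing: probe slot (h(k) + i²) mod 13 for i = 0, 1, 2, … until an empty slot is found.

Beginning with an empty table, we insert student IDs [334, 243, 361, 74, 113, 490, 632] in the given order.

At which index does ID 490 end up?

334: h=10 => slot 10
243: h=10, probe 10,11 => slot 11
361: h=6 => slot 6
74: h=10, probe 10,11,1 => slot 1
113: h=10, probe 10,11,1,6,0 => slot 0
490: h=10, probe 10,11,1,6,0,9 => slot 9
632: h=1, probe 1,2 => slot 2
Table: [113, 74, 632, ∅, ∅, ∅, 361, ∅, ∅, 490, 334, 243, ∅]

9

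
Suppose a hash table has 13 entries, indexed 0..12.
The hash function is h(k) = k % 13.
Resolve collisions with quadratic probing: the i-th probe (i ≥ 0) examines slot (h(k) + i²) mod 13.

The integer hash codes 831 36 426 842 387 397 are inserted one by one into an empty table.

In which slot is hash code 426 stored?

11

831: h=12 -> slot 12
36: h=10 -> slot 10
426: h=10, probe 10,11 -> slot 11
842: h=10, probe 10,11,1 -> slot 1
387: h=10, probe 10,11,1,6 -> slot 6
397: h=7 -> slot 7
Table: [-, 842, -, -, -, -, 387, 397, -, -, 36, 426, 831]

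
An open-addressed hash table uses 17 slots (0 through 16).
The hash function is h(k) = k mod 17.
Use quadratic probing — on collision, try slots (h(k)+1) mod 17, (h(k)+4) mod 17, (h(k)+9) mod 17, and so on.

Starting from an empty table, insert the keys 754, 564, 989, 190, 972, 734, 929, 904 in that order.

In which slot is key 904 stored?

5

754: h=6 → slot 6
564: h=3 → slot 3
989: h=3, probe 3,4 → slot 4
190: h=3, probe 3,4,7 → slot 7
972: h=3, probe 3,4,7,12 → slot 12
734: h=3, probe 3,4,7,12,2 → slot 2
929: h=11 → slot 11
904: h=3, probe 3,4,7,12,2,11,5 → slot 5
Table: [∅, ∅, 734, 564, 989, 904, 754, 190, ∅, ∅, ∅, 929, 972, ∅, ∅, ∅, ∅]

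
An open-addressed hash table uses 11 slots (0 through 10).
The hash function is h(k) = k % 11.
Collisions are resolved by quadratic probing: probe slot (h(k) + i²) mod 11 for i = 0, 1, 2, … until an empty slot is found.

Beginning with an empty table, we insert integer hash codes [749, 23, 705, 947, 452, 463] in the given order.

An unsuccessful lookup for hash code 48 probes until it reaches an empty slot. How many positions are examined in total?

3

749: h=1 -> slot 1
23: h=1, probe 1,2 -> slot 2
705: h=1, probe 1,2,5 -> slot 5
947: h=1, probe 1,2,5,10 -> slot 10
452: h=1, probe 1,2,5,10,6 -> slot 6
463: h=1, probe 1,2,5,10,6,4 -> slot 4
Table: [-, 749, 23, -, 463, 705, 452, -, -, -, 947]
Lookup 48: h=4, probe 4,5,8 → slot 8 empty, not found.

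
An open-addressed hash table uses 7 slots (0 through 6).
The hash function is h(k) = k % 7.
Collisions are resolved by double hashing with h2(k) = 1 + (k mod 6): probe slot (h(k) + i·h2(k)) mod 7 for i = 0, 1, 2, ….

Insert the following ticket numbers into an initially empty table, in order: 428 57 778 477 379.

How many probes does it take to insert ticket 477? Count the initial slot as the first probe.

428 hashes to 1; slot 1 is free => place at 1.
57 hashes to 1, h2=4; 1 taken => place at 5.
778 hashes to 1, h2=5; 1 taken => place at 6.
477 hashes to 1, h2=4; 1,5 taken => place at 2.
379 hashes to 1, h2=2; 1 taken => place at 3.
Table: [—, 428, 477, 379, —, 57, 778]

3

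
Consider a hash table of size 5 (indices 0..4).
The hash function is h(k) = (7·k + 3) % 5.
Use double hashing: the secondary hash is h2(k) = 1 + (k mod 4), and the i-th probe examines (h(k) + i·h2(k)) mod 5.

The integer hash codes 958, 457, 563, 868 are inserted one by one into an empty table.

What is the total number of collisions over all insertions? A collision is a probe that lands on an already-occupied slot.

2

958: h=4 -> slot 4
457: h=2 -> slot 2
563: h=4, h2=4, probe 4,3 -> slot 3
868: h=4, h2=1, probe 4,0 -> slot 0
Table: [868, ∅, 457, 563, 958]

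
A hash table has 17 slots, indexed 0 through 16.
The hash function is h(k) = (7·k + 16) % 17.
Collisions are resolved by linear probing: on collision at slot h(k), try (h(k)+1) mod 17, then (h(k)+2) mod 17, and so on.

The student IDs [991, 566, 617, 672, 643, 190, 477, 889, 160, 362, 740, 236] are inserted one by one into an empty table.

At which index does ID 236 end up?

Insert 991: h=0, slot 0 empty => index 0.
Insert 566: h=0, slot 0 occupied => index 1.
Insert 617: h=0, slots 0,1 occupied => index 2.
Insert 672: h=11, slot 11 empty => index 11.
Insert 643: h=12, slot 12 empty => index 12.
Insert 190: h=3, slot 3 empty => index 3.
Insert 477: h=6, slot 6 empty => index 6.
Insert 889: h=0, slots 0,1,2,3 occupied => index 4.
Insert 160: h=14, slot 14 empty => index 14.
Insert 362: h=0, slots 0,1,2,3,4 occupied => index 5.
Insert 740: h=11, slots 11,12 occupied => index 13.
Insert 236: h=2, slots 2,3,4,5,6 occupied => index 7.
Table: [991, 566, 617, 190, 889, 362, 477, 236, ., ., ., 672, 643, 740, 160, ., .]

7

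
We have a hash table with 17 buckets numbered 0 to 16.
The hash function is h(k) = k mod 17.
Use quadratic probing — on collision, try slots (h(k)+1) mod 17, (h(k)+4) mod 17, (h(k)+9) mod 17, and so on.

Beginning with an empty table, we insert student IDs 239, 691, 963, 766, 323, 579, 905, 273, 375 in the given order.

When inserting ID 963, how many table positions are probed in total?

Insert 239: h=1, slot 1 empty -> index 1.
Insert 691: h=11, slot 11 empty -> index 11.
Insert 963: h=11, slot 11 occupied -> index 12.
Insert 766: h=1, slot 1 occupied -> index 2.
Insert 323: h=0, slot 0 empty -> index 0.
Insert 579: h=1, slots 1,2 occupied -> index 5.
Insert 905: h=4, slot 4 empty -> index 4.
Insert 273: h=1, slots 1,2,5 occupied -> index 10.
Insert 375: h=1, slots 1,2,5,10,0 occupied -> index 9.
Table: [323, 239, 766, —, 905, 579, —, —, —, 375, 273, 691, 963, —, —, —, —]

2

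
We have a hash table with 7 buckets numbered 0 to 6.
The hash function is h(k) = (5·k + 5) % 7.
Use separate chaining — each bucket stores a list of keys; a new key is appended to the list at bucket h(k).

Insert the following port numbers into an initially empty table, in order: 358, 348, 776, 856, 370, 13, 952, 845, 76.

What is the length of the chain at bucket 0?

Insert 358: h=3, bucket 3 empty -> new chain.
Insert 348: h=2, bucket 2 empty -> new chain.
Insert 776: h=0, bucket 0 empty -> new chain.
Insert 856: h=1, bucket 1 empty -> new chain.
Insert 370: h=0, bucket 0 nonempty -> append to chain.
Insert 13: h=0, bucket 0 nonempty -> append to chain.
Insert 952: h=5, bucket 5 empty -> new chain.
Insert 845: h=2, bucket 2 nonempty -> append to chain.
Insert 76: h=0, bucket 0 nonempty -> append to chain.
Final buckets:
0: 776 -> 370 -> 13 -> 76
1: 856
2: 348 -> 845
3: 358
4: -
5: 952
6: -

4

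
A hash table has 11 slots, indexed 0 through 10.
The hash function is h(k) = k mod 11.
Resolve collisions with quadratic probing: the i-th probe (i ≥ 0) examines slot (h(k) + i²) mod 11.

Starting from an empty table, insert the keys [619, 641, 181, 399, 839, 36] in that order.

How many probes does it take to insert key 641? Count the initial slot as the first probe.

619: h=3 => slot 3
641: h=3, probe 3,4 => slot 4
181: h=5 => slot 5
399: h=3, probe 3,4,7 => slot 7
839: h=3, probe 3,4,7,1 => slot 1
36: h=3, probe 3,4,7,1,8 => slot 8
Table: [—, 839, —, 619, 641, 181, —, 399, 36, —, —]

2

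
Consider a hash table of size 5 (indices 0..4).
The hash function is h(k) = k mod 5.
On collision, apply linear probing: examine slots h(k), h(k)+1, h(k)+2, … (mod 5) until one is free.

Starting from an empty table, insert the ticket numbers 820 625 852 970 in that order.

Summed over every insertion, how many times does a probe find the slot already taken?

820 hashes to 0; slot 0 is free => place at 0.
625 hashes to 0; 0 taken => place at 1.
852 hashes to 2; slot 2 is free => place at 2.
970 hashes to 0; 0,1,2 taken => place at 3.
Table: [820, 625, 852, 970, -]

4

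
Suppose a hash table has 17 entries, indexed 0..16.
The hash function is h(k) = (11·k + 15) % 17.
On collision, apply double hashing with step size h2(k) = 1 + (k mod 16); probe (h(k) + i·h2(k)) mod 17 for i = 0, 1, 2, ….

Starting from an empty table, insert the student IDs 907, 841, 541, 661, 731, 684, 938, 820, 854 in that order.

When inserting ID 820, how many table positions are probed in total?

4

Insert 907: h=13, slot 13 empty -> index 13.
Insert 841: h=1, slot 1 empty -> index 1.
Insert 541: h=16, slot 16 empty -> index 16.
Insert 661: h=10, slot 10 empty -> index 10.
Insert 731: h=15, slot 15 empty -> index 15.
Insert 684: h=8, slot 8 empty -> index 8.
Insert 938: h=14, slot 14 empty -> index 14.
Insert 820: h=8, h2=5, slots 8,13,1 occupied -> index 6.
Insert 854: h=8, h2=7, slots 8,15 occupied -> index 5.
Table: [-, 841, -, -, -, 854, 820, -, 684, -, 661, -, -, 907, 938, 731, 541]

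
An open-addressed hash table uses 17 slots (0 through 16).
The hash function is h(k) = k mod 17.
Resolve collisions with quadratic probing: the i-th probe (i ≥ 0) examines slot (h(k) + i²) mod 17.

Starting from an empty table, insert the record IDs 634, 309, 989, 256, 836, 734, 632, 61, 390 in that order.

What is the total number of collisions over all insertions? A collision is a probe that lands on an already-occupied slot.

Insert 634: h=5, slot 5 empty → index 5.
Insert 309: h=3, slot 3 empty → index 3.
Insert 989: h=3, slot 3 occupied → index 4.
Insert 256: h=1, slot 1 empty → index 1.
Insert 836: h=3, slots 3,4 occupied → index 7.
Insert 734: h=3, slots 3,4,7 occupied → index 12.
Insert 632: h=3, slots 3,4,7,12 occupied → index 2.
Insert 61: h=10, slot 10 empty → index 10.
Insert 390: h=16, slot 16 empty → index 16.
Table: [_, 256, 632, 309, 989, 634, _, 836, _, _, 61, _, 734, _, _, _, 390]

10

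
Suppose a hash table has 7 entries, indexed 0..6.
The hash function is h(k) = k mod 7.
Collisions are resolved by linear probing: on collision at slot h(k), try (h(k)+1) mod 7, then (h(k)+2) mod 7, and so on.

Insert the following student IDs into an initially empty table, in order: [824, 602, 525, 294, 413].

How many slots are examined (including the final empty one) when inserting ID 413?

4

824: h=5 → slot 5
602: h=0 → slot 0
525: h=0, probe 0,1 → slot 1
294: h=0, probe 0,1,2 → slot 2
413: h=0, probe 0,1,2,3 → slot 3
Table: [602, 525, 294, 413, -, 824, -]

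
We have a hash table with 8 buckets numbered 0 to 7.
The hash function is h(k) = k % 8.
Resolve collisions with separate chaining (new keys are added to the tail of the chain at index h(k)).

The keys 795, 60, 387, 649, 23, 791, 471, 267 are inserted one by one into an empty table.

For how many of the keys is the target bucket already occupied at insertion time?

4

Insert 795: h=3, bucket 3 empty -> new chain.
Insert 60: h=4, bucket 4 empty -> new chain.
Insert 387: h=3, bucket 3 nonempty -> append to chain.
Insert 649: h=1, bucket 1 empty -> new chain.
Insert 23: h=7, bucket 7 empty -> new chain.
Insert 791: h=7, bucket 7 nonempty -> append to chain.
Insert 471: h=7, bucket 7 nonempty -> append to chain.
Insert 267: h=3, bucket 3 nonempty -> append to chain.
Final buckets:
0: -
1: 649
2: -
3: 795 -> 387 -> 267
4: 60
5: -
6: -
7: 23 -> 791 -> 471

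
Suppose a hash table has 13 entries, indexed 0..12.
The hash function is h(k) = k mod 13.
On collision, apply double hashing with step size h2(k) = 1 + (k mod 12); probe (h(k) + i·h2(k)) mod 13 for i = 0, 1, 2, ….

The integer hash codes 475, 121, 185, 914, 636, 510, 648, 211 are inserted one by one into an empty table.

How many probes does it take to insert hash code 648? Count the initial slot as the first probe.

Insert 475: h=7, slot 7 empty → index 7.
Insert 121: h=4, slot 4 empty → index 4.
Insert 185: h=3, slot 3 empty → index 3.
Insert 914: h=4, h2=3, slots 4,7 occupied → index 10.
Insert 636: h=12, slot 12 empty → index 12.
Insert 510: h=3, h2=7, slots 3,10,4 occupied → index 11.
Insert 648: h=11, h2=1, slots 11,12 occupied → index 0.
Insert 211: h=3, h2=8, slots 3,11 occupied → index 6.
Table: [648, -, -, 185, 121, -, 211, 475, -, -, 914, 510, 636]

3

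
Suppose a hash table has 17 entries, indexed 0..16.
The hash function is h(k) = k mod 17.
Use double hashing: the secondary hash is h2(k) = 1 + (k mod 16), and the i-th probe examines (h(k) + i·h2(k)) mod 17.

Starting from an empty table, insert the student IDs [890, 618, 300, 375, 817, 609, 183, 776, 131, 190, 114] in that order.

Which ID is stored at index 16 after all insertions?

131

Insert 890: h=6, slot 6 empty -> index 6.
Insert 618: h=6, h2=11, slot 6 occupied -> index 0.
Insert 300: h=11, slot 11 empty -> index 11.
Insert 375: h=1, slot 1 empty -> index 1.
Insert 817: h=1, h2=2, slot 1 occupied -> index 3.
Insert 609: h=14, slot 14 empty -> index 14.
Insert 183: h=13, slot 13 empty -> index 13.
Insert 776: h=11, h2=9, slots 11,3 occupied -> index 12.
Insert 131: h=12, h2=4, slot 12 occupied -> index 16.
Insert 190: h=3, h2=15, slots 3,1,16,14,12 occupied -> index 10.
Insert 114: h=12, h2=3, slot 12 occupied -> index 15.
Table: [618, 375, _, 817, _, _, 890, _, _, _, 190, 300, 776, 183, 609, 114, 131]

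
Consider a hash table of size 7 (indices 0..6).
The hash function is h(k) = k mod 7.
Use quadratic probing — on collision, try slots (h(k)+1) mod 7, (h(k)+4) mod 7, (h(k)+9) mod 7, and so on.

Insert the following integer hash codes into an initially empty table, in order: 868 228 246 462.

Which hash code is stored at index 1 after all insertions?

Insert 868: h=0, slot 0 empty -> index 0.
Insert 228: h=4, slot 4 empty -> index 4.
Insert 246: h=1, slot 1 empty -> index 1.
Insert 462: h=0, slots 0,1,4 occupied -> index 2.
Table: [868, 246, 462, ., 228, ., .]

246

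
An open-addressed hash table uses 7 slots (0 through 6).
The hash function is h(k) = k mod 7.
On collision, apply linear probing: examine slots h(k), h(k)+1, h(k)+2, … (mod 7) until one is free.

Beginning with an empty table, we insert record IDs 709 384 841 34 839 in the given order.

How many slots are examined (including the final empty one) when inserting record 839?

Insert 709: h=2, slot 2 empty => index 2.
Insert 384: h=6, slot 6 empty => index 6.
Insert 841: h=1, slot 1 empty => index 1.
Insert 34: h=6, slot 6 occupied => index 0.
Insert 839: h=6, slots 6,0,1,2 occupied => index 3.
Table: [34, 841, 709, 839, ∅, ∅, 384]

5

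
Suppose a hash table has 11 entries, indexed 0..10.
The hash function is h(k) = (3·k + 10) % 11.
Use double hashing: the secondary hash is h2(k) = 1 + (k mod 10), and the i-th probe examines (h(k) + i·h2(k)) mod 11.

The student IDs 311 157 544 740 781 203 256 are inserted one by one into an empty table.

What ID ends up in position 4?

Insert 311: h=8, slot 8 empty => index 8.
Insert 157: h=8, h2=8, slot 8 occupied => index 5.
Insert 544: h=3, slot 3 empty => index 3.
Insert 740: h=8, h2=1, slot 8 occupied => index 9.
Insert 781: h=10, slot 10 empty => index 10.
Insert 203: h=3, h2=4, slot 3 occupied => index 7.
Insert 256: h=8, h2=7, slot 8 occupied => index 4.
Table: [-, -, -, 544, 256, 157, -, 203, 311, 740, 781]

256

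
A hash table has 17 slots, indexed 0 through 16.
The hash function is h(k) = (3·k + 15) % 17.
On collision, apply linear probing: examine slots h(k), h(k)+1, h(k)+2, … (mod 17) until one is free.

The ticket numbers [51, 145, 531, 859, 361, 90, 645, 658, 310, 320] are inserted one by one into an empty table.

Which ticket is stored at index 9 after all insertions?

51 hashes to 15; slot 15 is free -> place at 15.
145 hashes to 8; slot 8 is free -> place at 8.
531 hashes to 10; slot 10 is free -> place at 10.
859 hashes to 8; 8 taken -> place at 9.
361 hashes to 10; 10 taken -> place at 11.
90 hashes to 13; slot 13 is free -> place at 13.
645 hashes to 12; slot 12 is free -> place at 12.
658 hashes to 0; slot 0 is free -> place at 0.
310 hashes to 10; 10,11,12,13 taken -> place at 14.
320 hashes to 6; slot 6 is free -> place at 6.
Table: [658, _, _, _, _, _, 320, _, 145, 859, 531, 361, 645, 90, 310, 51, _]

859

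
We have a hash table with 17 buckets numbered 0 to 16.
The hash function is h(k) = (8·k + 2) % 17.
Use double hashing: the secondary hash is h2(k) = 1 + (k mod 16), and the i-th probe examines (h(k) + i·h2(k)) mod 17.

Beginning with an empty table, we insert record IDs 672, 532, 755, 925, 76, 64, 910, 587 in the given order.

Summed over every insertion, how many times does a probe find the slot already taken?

Insert 672: h=6, slot 6 empty → index 6.
Insert 532: h=8, slot 8 empty → index 8.
Insert 755: h=7, slot 7 empty → index 7.
Insert 925: h=7, h2=14, slot 7 occupied → index 4.
Insert 76: h=15, slot 15 empty → index 15.
Insert 64: h=4, h2=1, slot 4 occupied → index 5.
Insert 910: h=6, h2=15, slots 6,4 occupied → index 2.
Insert 587: h=6, h2=12, slot 6 occupied → index 1.
Table: [-, 587, 910, -, 925, 64, 672, 755, 532, -, -, -, -, -, -, 76, -]

5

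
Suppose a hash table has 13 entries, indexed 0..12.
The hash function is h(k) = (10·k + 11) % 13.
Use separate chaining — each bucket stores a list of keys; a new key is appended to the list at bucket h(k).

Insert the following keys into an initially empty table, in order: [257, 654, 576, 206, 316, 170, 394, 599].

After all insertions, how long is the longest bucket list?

4

Insert 257: h=7, bucket 7 empty -> new chain.
Insert 654: h=12, bucket 12 empty -> new chain.
Insert 576: h=12, bucket 12 nonempty -> append to chain.
Insert 206: h=4, bucket 4 empty -> new chain.
Insert 316: h=12, bucket 12 nonempty -> append to chain.
Insert 170: h=8, bucket 8 empty -> new chain.
Insert 394: h=12, bucket 12 nonempty -> append to chain.
Insert 599: h=8, bucket 8 nonempty -> append to chain.
Final buckets:
0: -
1: -
2: -
3: -
4: 206
5: -
6: -
7: 257
8: 170 -> 599
9: -
10: -
11: -
12: 654 -> 576 -> 316 -> 394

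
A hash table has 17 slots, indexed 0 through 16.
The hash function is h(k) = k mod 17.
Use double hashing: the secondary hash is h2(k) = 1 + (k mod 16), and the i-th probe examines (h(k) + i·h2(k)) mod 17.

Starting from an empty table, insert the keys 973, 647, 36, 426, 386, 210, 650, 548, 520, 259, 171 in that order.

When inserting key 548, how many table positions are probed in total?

Insert 973: h=4, slot 4 empty → index 4.
Insert 647: h=1, slot 1 empty → index 1.
Insert 36: h=2, slot 2 empty → index 2.
Insert 426: h=1, h2=11, slot 1 occupied → index 12.
Insert 386: h=12, h2=3, slot 12 occupied → index 15.
Insert 210: h=6, slot 6 empty → index 6.
Insert 650: h=4, h2=11, slots 4,15 occupied → index 9.
Insert 548: h=4, h2=5, slots 4,9 occupied → index 14.
Insert 520: h=10, slot 10 empty → index 10.
Insert 259: h=4, h2=4, slot 4 occupied → index 8.
Insert 171: h=1, h2=12, slot 1 occupied → index 13.
Table: [-, 647, 36, -, 973, -, 210, -, 259, 650, 520, -, 426, 171, 548, 386, -]

3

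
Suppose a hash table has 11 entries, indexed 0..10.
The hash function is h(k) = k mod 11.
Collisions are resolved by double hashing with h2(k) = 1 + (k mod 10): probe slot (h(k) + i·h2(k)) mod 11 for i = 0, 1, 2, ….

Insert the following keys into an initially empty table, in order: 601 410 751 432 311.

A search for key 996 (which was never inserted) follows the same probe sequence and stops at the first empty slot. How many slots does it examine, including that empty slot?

2

601 hashes to 7; slot 7 is free -> place at 7.
410 hashes to 3; slot 3 is free -> place at 3.
751 hashes to 3, h2=2; 3 taken -> place at 5.
432 hashes to 3, h2=3; 3 taken -> place at 6.
311 hashes to 3, h2=2; 3,5,7 taken -> place at 9.
Table: [-, -, -, 410, -, 751, 432, 601, -, 311, -]
Lookup 996: h=6, h2=7, probe 6,2 → slot 2 empty, not found.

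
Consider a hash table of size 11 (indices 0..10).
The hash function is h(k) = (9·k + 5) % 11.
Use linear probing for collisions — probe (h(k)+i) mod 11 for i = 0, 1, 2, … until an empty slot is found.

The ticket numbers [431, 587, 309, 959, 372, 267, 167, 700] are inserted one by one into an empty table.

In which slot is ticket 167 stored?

431: h=1 → slot 1
587: h=8 → slot 8
309: h=3 → slot 3
959: h=1, probe 1,2 → slot 2
372: h=9 → slot 9
267: h=10 → slot 10
167: h=1, probe 1,2,3,4 → slot 4
700: h=2, probe 2,3,4,5 → slot 5
Table: [-, 431, 959, 309, 167, 700, -, -, 587, 372, 267]

4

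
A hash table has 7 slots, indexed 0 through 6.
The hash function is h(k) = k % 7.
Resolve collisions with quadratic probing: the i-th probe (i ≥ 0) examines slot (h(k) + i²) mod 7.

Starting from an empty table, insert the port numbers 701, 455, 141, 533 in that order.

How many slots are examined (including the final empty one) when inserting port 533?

3

701: h=1 -> slot 1
455: h=0 -> slot 0
141: h=1, probe 1,2 -> slot 2
533: h=1, probe 1,2,5 -> slot 5
Table: [455, 701, 141, ., ., 533, .]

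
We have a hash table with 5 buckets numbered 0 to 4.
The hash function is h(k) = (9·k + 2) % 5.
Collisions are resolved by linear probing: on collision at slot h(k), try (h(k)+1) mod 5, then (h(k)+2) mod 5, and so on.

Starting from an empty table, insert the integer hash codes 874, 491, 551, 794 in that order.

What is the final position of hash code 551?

2

874: h=3 → slot 3
491: h=1 → slot 1
551: h=1, probe 1,2 → slot 2
794: h=3, probe 3,4 → slot 4
Table: [_, 491, 551, 874, 794]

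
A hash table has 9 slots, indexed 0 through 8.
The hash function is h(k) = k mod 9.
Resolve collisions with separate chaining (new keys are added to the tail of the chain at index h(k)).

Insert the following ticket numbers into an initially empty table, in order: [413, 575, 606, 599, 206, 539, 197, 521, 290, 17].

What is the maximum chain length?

7

413 -> bucket 8
575 -> bucket 8 (collision)
606 -> bucket 3
599 -> bucket 5
206 -> bucket 8 (collision)
539 -> bucket 8 (collision)
197 -> bucket 8 (collision)
521 -> bucket 8 (collision)
290 -> bucket 2
17 -> bucket 8 (collision)
Final buckets:
0: _
1: _
2: 290
3: 606
4: _
5: 599
6: _
7: _
8: 413 -> 575 -> 206 -> 539 -> 197 -> 521 -> 17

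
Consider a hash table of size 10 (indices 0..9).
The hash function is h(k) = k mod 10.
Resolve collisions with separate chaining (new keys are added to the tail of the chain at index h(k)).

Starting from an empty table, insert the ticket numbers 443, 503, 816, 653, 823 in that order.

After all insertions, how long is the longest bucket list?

4

443 -> bucket 3
503 -> bucket 3 (collision)
816 -> bucket 6
653 -> bucket 3 (collision)
823 -> bucket 3 (collision)
Final buckets:
0: _
1: _
2: _
3: 443 -> 503 -> 653 -> 823
4: _
5: _
6: 816
7: _
8: _
9: _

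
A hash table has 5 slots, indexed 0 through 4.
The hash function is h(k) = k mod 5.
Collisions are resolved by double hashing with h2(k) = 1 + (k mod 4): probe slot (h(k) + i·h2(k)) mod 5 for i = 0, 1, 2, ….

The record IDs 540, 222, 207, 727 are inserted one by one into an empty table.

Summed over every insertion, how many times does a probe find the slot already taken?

540: h=0 -> slot 0
222: h=2 -> slot 2
207: h=2, h2=4, probe 2,1 -> slot 1
727: h=2, h2=4, probe 2,1,0,4 -> slot 4
Table: [540, 207, 222, _, 727]

4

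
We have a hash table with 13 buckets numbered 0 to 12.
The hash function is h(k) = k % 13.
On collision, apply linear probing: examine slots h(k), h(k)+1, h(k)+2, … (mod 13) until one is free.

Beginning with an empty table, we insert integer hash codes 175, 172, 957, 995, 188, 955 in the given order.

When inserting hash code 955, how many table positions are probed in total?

175: h=6 -> slot 6
172: h=3 -> slot 3
957: h=8 -> slot 8
995: h=7 -> slot 7
188: h=6, probe 6,7,8,9 -> slot 9
955: h=6, probe 6,7,8,9,10 -> slot 10
Table: [., ., ., 172, ., ., 175, 995, 957, 188, 955, ., .]

5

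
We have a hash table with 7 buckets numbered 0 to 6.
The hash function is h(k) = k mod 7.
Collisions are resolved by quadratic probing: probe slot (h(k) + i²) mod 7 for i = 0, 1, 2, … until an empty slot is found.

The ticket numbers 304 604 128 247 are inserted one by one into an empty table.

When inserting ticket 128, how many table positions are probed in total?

304: h=3 -> slot 3
604: h=2 -> slot 2
128: h=2, probe 2,3,6 -> slot 6
247: h=2, probe 2,3,6,4 -> slot 4
Table: [., ., 604, 304, 247, ., 128]

3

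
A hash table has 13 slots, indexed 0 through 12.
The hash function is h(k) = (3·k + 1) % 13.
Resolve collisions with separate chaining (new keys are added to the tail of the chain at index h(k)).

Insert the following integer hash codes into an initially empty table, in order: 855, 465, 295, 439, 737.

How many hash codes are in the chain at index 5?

Insert 855: h=5, bucket 5 empty → new chain.
Insert 465: h=5, bucket 5 nonempty → append to chain.
Insert 295: h=2, bucket 2 empty → new chain.
Insert 439: h=5, bucket 5 nonempty → append to chain.
Insert 737: h=2, bucket 2 nonempty → append to chain.
Final buckets:
0: ∅
1: ∅
2: 295 -> 737
3: ∅
4: ∅
5: 855 -> 465 -> 439
6: ∅
7: ∅
8: ∅
9: ∅
10: ∅
11: ∅
12: ∅

3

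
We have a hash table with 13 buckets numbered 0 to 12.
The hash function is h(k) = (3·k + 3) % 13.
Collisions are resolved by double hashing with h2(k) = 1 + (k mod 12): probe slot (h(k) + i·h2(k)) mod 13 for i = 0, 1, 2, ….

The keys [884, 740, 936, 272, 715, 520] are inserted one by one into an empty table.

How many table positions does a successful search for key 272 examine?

884 hashes to 3; slot 3 is free -> place at 3.
740 hashes to 0; slot 0 is free -> place at 0.
936 hashes to 3, h2=1; 3 taken -> place at 4.
272 hashes to 0, h2=9; 0 taken -> place at 9.
715 hashes to 3, h2=8; 3 taken -> place at 11.
520 hashes to 3, h2=5; 3 taken -> place at 8.
Table: [740, ., ., 884, 936, ., ., ., 520, 272, ., 715, .]
Lookup 272: h=0, h2=9, probe 0,9 → found at 9.

2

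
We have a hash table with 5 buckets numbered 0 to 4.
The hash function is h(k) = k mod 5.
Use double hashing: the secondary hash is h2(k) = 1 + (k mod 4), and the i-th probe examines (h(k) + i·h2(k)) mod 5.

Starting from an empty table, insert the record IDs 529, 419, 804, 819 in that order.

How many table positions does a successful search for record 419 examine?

2

Insert 529: h=4, slot 4 empty -> index 4.
Insert 419: h=4, h2=4, slot 4 occupied -> index 3.
Insert 804: h=4, h2=1, slot 4 occupied -> index 0.
Insert 819: h=4, h2=4, slots 4,3 occupied -> index 2.
Table: [804, -, 819, 419, 529]
Lookup 419: h=4, h2=4, probe 4,3 → found at 3.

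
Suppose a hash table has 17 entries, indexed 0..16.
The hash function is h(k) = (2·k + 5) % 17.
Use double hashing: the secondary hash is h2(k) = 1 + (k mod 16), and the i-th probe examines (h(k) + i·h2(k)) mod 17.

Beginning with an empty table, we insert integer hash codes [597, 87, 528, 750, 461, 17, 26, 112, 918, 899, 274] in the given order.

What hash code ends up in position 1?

597: h=9 → slot 9
87: h=9, h2=8, probe 9,0 → slot 0
528: h=7 → slot 7
750: h=9, h2=15, probe 9,7,5 → slot 5
461: h=9, h2=14, probe 9,6 → slot 6
17: h=5, h2=2, probe 5,7,9,11 → slot 11
26: h=6, h2=11, probe 6,0,11,5,16 → slot 16
112: h=8 → slot 8
918: h=5, h2=7, probe 5,12 → slot 12
899: h=1 → slot 1
274: h=9, h2=3, probe 9,12,15 → slot 15
Table: [87, 899, —, —, —, 750, 461, 528, 112, 597, —, 17, 918, —, —, 274, 26]

899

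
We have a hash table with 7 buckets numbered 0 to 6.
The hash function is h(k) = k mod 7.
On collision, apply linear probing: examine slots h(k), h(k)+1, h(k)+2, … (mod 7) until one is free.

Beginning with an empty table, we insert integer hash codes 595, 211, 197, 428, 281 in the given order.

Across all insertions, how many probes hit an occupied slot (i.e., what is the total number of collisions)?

6

595 hashes to 0; slot 0 is free → place at 0.
211 hashes to 1; slot 1 is free → place at 1.
197 hashes to 1; 1 taken → place at 2.
428 hashes to 1; 1,2 taken → place at 3.
281 hashes to 1; 1,2,3 taken → place at 4.
Table: [595, 211, 197, 428, 281, ., .]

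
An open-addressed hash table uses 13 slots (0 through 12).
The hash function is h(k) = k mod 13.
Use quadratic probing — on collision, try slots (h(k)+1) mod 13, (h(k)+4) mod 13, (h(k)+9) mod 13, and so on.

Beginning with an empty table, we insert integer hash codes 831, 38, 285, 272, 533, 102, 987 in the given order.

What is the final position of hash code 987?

2

Insert 831: h=12, slot 12 empty => index 12.
Insert 38: h=12, slot 12 occupied => index 0.
Insert 285: h=12, slots 12,0 occupied => index 3.
Insert 272: h=12, slots 12,0,3 occupied => index 8.
Insert 533: h=0, slot 0 occupied => index 1.
Insert 102: h=11, slot 11 empty => index 11.
Insert 987: h=12, slots 12,0,3,8 occupied => index 2.
Table: [38, 533, 987, 285, -, -, -, -, 272, -, -, 102, 831]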